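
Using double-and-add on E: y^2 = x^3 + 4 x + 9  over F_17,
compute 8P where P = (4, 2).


k = 8 = 1000_2 (binary, LSB first: 0001)
Double-and-add from P = (4, 2):
  bit 0 = 0: acc unchanged = O
  bit 1 = 0: acc unchanged = O
  bit 2 = 0: acc unchanged = O
  bit 3 = 1: acc = O + (4, 15) = (4, 15)

8P = (4, 15)


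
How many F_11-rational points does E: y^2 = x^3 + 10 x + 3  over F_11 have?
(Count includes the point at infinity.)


For each x in F_11, count y with y^2 = x^3 + 10 x + 3 mod 11:
  x = 0: RHS = 3, y in [5, 6]  -> 2 point(s)
  x = 1: RHS = 3, y in [5, 6]  -> 2 point(s)
  x = 2: RHS = 9, y in [3, 8]  -> 2 point(s)
  x = 3: RHS = 5, y in [4, 7]  -> 2 point(s)
  x = 6: RHS = 4, y in [2, 9]  -> 2 point(s)
  x = 7: RHS = 9, y in [3, 8]  -> 2 point(s)
  x = 8: RHS = 1, y in [1, 10]  -> 2 point(s)
  x = 10: RHS = 3, y in [5, 6]  -> 2 point(s)
Affine points: 16. Add the point at infinity: total = 17.

#E(F_11) = 17


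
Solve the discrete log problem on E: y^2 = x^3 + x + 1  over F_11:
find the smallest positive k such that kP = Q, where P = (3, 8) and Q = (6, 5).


Enumerate multiples of P until we hit Q = (6, 5):
  1P = (3, 8)
  2P = (6, 6)
  3P = (0, 1)
  4P = (0, 10)
  5P = (6, 5)
Match found at i = 5.

k = 5


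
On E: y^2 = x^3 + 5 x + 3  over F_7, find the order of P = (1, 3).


Compute successive multiples of P until we hit O:
  1P = (1, 3)
  2P = (6, 2)
  3P = (2, 0)
  4P = (6, 5)
  5P = (1, 4)
  6P = O

ord(P) = 6


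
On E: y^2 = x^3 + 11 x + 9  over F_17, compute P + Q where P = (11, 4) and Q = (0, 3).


P != Q, so use the chord formula.
s = (y2 - y1) / (x2 - x1) = (16) / (6) mod 17 = 14
x3 = s^2 - x1 - x2 mod 17 = 14^2 - 11 - 0 = 15
y3 = s (x1 - x3) - y1 mod 17 = 14 * (11 - 15) - 4 = 8

P + Q = (15, 8)


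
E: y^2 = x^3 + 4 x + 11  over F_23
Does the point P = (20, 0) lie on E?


Check whether y^2 = x^3 + 4 x + 11 (mod 23) for (x, y) = (20, 0).
LHS: y^2 = 0^2 mod 23 = 0
RHS: x^3 + 4 x + 11 = 20^3 + 4*20 + 11 mod 23 = 18
LHS != RHS

No, not on the curve


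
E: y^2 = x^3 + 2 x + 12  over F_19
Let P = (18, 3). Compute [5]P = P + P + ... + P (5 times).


k = 5 = 101_2 (binary, LSB first: 101)
Double-and-add from P = (18, 3):
  bit 0 = 1: acc = O + (18, 3) = (18, 3)
  bit 1 = 0: acc unchanged = (18, 3)
  bit 2 = 1: acc = (18, 3) + (18, 3) = (18, 16)

5P = (18, 16)


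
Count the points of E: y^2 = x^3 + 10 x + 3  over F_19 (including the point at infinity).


For each x in F_19, count y with y^2 = x^3 + 10 x + 3 mod 19:
  x = 5: RHS = 7, y in [8, 11]  -> 2 point(s)
  x = 7: RHS = 17, y in [6, 13]  -> 2 point(s)
  x = 8: RHS = 6, y in [5, 14]  -> 2 point(s)
  x = 9: RHS = 5, y in [9, 10]  -> 2 point(s)
  x = 10: RHS = 1, y in [1, 18]  -> 2 point(s)
  x = 11: RHS = 0, y in [0]  -> 1 point(s)
  x = 18: RHS = 11, y in [7, 12]  -> 2 point(s)
Affine points: 13. Add the point at infinity: total = 14.

#E(F_19) = 14


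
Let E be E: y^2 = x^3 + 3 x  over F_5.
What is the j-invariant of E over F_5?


Delta = -16(4 a^3 + 27 b^2) mod 5 = 2
-1728 * (4 a)^3 = -1728 * (4*3)^3 mod 5 = 1
j = 1 * 2^(-1) mod 5 = 3

j = 3 (mod 5)


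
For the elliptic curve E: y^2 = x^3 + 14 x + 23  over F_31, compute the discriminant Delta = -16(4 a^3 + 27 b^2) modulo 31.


4 a^3 + 27 b^2 = 4*14^3 + 27*23^2 = 10976 + 14283 = 25259
Delta = -16 * (25259) = -404144
Delta mod 31 = 3

Delta = 3 (mod 31)


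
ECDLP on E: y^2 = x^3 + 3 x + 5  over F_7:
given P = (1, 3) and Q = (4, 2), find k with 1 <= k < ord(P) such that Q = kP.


Enumerate multiples of P until we hit Q = (4, 2):
  1P = (1, 3)
  2P = (6, 6)
  3P = (4, 5)
  4P = (4, 2)
Match found at i = 4.

k = 4


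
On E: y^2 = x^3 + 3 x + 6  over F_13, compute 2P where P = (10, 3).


Doubling: s = (3 x1^2 + a) / (2 y1)
s = (3*10^2 + 3) / (2*3) mod 13 = 5
x3 = s^2 - 2 x1 mod 13 = 5^2 - 2*10 = 5
y3 = s (x1 - x3) - y1 mod 13 = 5 * (10 - 5) - 3 = 9

2P = (5, 9)


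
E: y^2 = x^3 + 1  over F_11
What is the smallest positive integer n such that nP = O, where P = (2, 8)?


Compute successive multiples of P until we hit O:
  1P = (2, 8)
  2P = (0, 10)
  3P = (10, 0)
  4P = (0, 1)
  5P = (2, 3)
  6P = O

ord(P) = 6


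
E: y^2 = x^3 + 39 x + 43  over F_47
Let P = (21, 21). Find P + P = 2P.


Doubling: s = (3 x1^2 + a) / (2 y1)
s = (3*21^2 + 39) / (2*21) mod 47 = 19
x3 = s^2 - 2 x1 mod 47 = 19^2 - 2*21 = 37
y3 = s (x1 - x3) - y1 mod 47 = 19 * (21 - 37) - 21 = 4

2P = (37, 4)


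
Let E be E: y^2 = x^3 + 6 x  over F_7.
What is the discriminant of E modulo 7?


4 a^3 + 27 b^2 = 4*6^3 + 27*0^2 = 864 + 0 = 864
Delta = -16 * (864) = -13824
Delta mod 7 = 1

Delta = 1 (mod 7)


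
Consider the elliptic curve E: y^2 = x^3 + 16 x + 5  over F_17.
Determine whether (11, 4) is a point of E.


Check whether y^2 = x^3 + 16 x + 5 (mod 17) for (x, y) = (11, 4).
LHS: y^2 = 4^2 mod 17 = 16
RHS: x^3 + 16 x + 5 = 11^3 + 16*11 + 5 mod 17 = 16
LHS = RHS

Yes, on the curve


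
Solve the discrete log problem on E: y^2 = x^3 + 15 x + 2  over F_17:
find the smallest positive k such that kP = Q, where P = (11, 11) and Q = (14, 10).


Enumerate multiples of P until we hit Q = (14, 10):
  1P = (11, 11)
  2P = (14, 7)
  3P = (7, 12)
  4P = (15, 7)
  5P = (9, 4)
  6P = (5, 10)
  7P = (10, 9)
  8P = (0, 11)
  9P = (6, 6)
  10P = (1, 16)
  11P = (1, 1)
  12P = (6, 11)
  13P = (0, 6)
  14P = (10, 8)
  15P = (5, 7)
  16P = (9, 13)
  17P = (15, 10)
  18P = (7, 5)
  19P = (14, 10)
Match found at i = 19.

k = 19


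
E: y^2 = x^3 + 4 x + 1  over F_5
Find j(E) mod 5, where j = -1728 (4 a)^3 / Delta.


Delta = -16(4 a^3 + 27 b^2) mod 5 = 2
-1728 * (4 a)^3 = -1728 * (4*4)^3 mod 5 = 2
j = 2 * 2^(-1) mod 5 = 1

j = 1 (mod 5)


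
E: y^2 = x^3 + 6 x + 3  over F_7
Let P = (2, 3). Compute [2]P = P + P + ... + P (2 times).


k = 2 = 10_2 (binary, LSB first: 01)
Double-and-add from P = (2, 3):
  bit 0 = 0: acc unchanged = O
  bit 1 = 1: acc = O + (5, 2) = (5, 2)

2P = (5, 2)


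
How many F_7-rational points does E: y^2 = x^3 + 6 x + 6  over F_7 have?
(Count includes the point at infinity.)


For each x in F_7, count y with y^2 = x^3 + 6 x + 6 mod 7:
  x = 3: RHS = 2, y in [3, 4]  -> 2 point(s)
  x = 5: RHS = 0, y in [0]  -> 1 point(s)
Affine points: 3. Add the point at infinity: total = 4.

#E(F_7) = 4


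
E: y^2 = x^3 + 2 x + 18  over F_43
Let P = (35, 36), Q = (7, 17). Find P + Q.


P != Q, so use the chord formula.
s = (y2 - y1) / (x2 - x1) = (24) / (15) mod 43 = 36
x3 = s^2 - x1 - x2 mod 43 = 36^2 - 35 - 7 = 7
y3 = s (x1 - x3) - y1 mod 43 = 36 * (35 - 7) - 36 = 26

P + Q = (7, 26)


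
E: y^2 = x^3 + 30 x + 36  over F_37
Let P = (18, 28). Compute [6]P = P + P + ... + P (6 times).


k = 6 = 110_2 (binary, LSB first: 011)
Double-and-add from P = (18, 28):
  bit 0 = 0: acc unchanged = O
  bit 1 = 1: acc = O + (0, 6) = (0, 6)
  bit 2 = 1: acc = (0, 6) + (34, 20) = (33, 0)

6P = (33, 0)


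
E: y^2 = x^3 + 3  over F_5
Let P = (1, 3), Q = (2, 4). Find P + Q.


P != Q, so use the chord formula.
s = (y2 - y1) / (x2 - x1) = (1) / (1) mod 5 = 1
x3 = s^2 - x1 - x2 mod 5 = 1^2 - 1 - 2 = 3
y3 = s (x1 - x3) - y1 mod 5 = 1 * (1 - 3) - 3 = 0

P + Q = (3, 0)


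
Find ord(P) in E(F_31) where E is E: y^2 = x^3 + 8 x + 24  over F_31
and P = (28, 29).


Compute successive multiples of P until we hit O:
  1P = (28, 29)
  2P = (7, 12)
  3P = (24, 20)
  4P = (17, 19)
  5P = (25, 16)
  6P = (14, 11)
  7P = (9, 22)
  8P = (29, 0)
  ... (continuing to 16P)
  16P = O

ord(P) = 16


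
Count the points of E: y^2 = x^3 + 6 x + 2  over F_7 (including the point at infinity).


For each x in F_7, count y with y^2 = x^3 + 6 x + 2 mod 7:
  x = 0: RHS = 2, y in [3, 4]  -> 2 point(s)
  x = 1: RHS = 2, y in [3, 4]  -> 2 point(s)
  x = 2: RHS = 1, y in [1, 6]  -> 2 point(s)
  x = 6: RHS = 2, y in [3, 4]  -> 2 point(s)
Affine points: 8. Add the point at infinity: total = 9.

#E(F_7) = 9


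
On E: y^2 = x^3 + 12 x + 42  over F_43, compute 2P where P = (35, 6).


Doubling: s = (3 x1^2 + a) / (2 y1)
s = (3*35^2 + 12) / (2*6) mod 43 = 17
x3 = s^2 - 2 x1 mod 43 = 17^2 - 2*35 = 4
y3 = s (x1 - x3) - y1 mod 43 = 17 * (35 - 4) - 6 = 5

2P = (4, 5)


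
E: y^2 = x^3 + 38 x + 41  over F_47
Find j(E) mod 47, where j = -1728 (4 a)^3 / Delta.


Delta = -16(4 a^3 + 27 b^2) mod 47 = 37
-1728 * (4 a)^3 = -1728 * (4*38)^3 mod 47 = 24
j = 24 * 37^(-1) mod 47 = 7

j = 7 (mod 47)


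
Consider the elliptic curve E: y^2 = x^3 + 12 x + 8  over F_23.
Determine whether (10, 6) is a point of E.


Check whether y^2 = x^3 + 12 x + 8 (mod 23) for (x, y) = (10, 6).
LHS: y^2 = 6^2 mod 23 = 13
RHS: x^3 + 12 x + 8 = 10^3 + 12*10 + 8 mod 23 = 1
LHS != RHS

No, not on the curve


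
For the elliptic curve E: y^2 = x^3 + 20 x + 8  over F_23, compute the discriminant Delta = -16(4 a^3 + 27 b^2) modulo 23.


4 a^3 + 27 b^2 = 4*20^3 + 27*8^2 = 32000 + 1728 = 33728
Delta = -16 * (33728) = -539648
Delta mod 23 = 1

Delta = 1 (mod 23)


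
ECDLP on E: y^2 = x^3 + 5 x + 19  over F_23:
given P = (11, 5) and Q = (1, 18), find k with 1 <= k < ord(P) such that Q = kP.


Enumerate multiples of P until we hit Q = (1, 18):
  1P = (11, 5)
  2P = (1, 18)
Match found at i = 2.

k = 2


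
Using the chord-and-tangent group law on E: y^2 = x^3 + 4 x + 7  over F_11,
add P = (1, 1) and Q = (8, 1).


P != Q, so use the chord formula.
s = (y2 - y1) / (x2 - x1) = (0) / (7) mod 11 = 0
x3 = s^2 - x1 - x2 mod 11 = 0^2 - 1 - 8 = 2
y3 = s (x1 - x3) - y1 mod 11 = 0 * (1 - 2) - 1 = 10

P + Q = (2, 10)


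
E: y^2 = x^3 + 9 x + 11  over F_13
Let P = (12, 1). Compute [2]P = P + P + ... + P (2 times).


k = 2 = 10_2 (binary, LSB first: 01)
Double-and-add from P = (12, 1):
  bit 0 = 0: acc unchanged = O
  bit 1 = 1: acc = O + (12, 12) = (12, 12)

2P = (12, 12)


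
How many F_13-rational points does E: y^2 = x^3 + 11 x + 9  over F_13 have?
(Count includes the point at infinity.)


For each x in F_13, count y with y^2 = x^3 + 11 x + 9 mod 13:
  x = 0: RHS = 9, y in [3, 10]  -> 2 point(s)
  x = 2: RHS = 0, y in [0]  -> 1 point(s)
  x = 3: RHS = 4, y in [2, 11]  -> 2 point(s)
  x = 4: RHS = 0, y in [0]  -> 1 point(s)
  x = 7: RHS = 0, y in [0]  -> 1 point(s)
  x = 10: RHS = 1, y in [1, 12]  -> 2 point(s)
  x = 12: RHS = 10, y in [6, 7]  -> 2 point(s)
Affine points: 11. Add the point at infinity: total = 12.

#E(F_13) = 12


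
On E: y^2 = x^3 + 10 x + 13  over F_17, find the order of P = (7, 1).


Compute successive multiples of P until we hit O:
  1P = (7, 1)
  2P = (7, 16)
  3P = O

ord(P) = 3


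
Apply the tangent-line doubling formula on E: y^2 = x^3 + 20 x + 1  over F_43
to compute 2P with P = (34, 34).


Doubling: s = (3 x1^2 + a) / (2 y1)
s = (3*34^2 + 20) / (2*34) mod 43 = 26
x3 = s^2 - 2 x1 mod 43 = 26^2 - 2*34 = 6
y3 = s (x1 - x3) - y1 mod 43 = 26 * (34 - 6) - 34 = 6

2P = (6, 6)


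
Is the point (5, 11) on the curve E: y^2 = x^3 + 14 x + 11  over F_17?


Check whether y^2 = x^3 + 14 x + 11 (mod 17) for (x, y) = (5, 11).
LHS: y^2 = 11^2 mod 17 = 2
RHS: x^3 + 14 x + 11 = 5^3 + 14*5 + 11 mod 17 = 2
LHS = RHS

Yes, on the curve


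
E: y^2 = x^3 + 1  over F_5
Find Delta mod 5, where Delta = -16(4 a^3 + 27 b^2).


4 a^3 + 27 b^2 = 4*0^3 + 27*1^2 = 0 + 27 = 27
Delta = -16 * (27) = -432
Delta mod 5 = 3

Delta = 3 (mod 5)


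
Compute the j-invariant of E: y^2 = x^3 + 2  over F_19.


Delta = -16(4 a^3 + 27 b^2) mod 19 = 1
-1728 * (4 a)^3 = -1728 * (4*0)^3 mod 19 = 0
j = 0 * 1^(-1) mod 19 = 0

j = 0 (mod 19)


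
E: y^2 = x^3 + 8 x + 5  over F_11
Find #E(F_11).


For each x in F_11, count y with y^2 = x^3 + 8 x + 5 mod 11:
  x = 0: RHS = 5, y in [4, 7]  -> 2 point(s)
  x = 1: RHS = 3, y in [5, 6]  -> 2 point(s)
  x = 3: RHS = 1, y in [1, 10]  -> 2 point(s)
  x = 5: RHS = 5, y in [4, 7]  -> 2 point(s)
  x = 6: RHS = 5, y in [4, 7]  -> 2 point(s)
  x = 8: RHS = 9, y in [3, 8]  -> 2 point(s)
  x = 9: RHS = 3, y in [5, 6]  -> 2 point(s)
Affine points: 14. Add the point at infinity: total = 15.

#E(F_11) = 15


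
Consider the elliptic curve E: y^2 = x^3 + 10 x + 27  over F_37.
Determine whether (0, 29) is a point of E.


Check whether y^2 = x^3 + 10 x + 27 (mod 37) for (x, y) = (0, 29).
LHS: y^2 = 29^2 mod 37 = 27
RHS: x^3 + 10 x + 27 = 0^3 + 10*0 + 27 mod 37 = 27
LHS = RHS

Yes, on the curve


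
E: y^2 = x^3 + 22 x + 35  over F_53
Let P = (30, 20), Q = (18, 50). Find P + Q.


P != Q, so use the chord formula.
s = (y2 - y1) / (x2 - x1) = (30) / (41) mod 53 = 24
x3 = s^2 - x1 - x2 mod 53 = 24^2 - 30 - 18 = 51
y3 = s (x1 - x3) - y1 mod 53 = 24 * (30 - 51) - 20 = 6

P + Q = (51, 6)


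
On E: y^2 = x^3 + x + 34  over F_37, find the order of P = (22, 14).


Compute successive multiples of P until we hit O:
  1P = (22, 14)
  2P = (2, 9)
  3P = (20, 5)
  4P = (6, 21)
  5P = (5, 4)
  6P = (1, 31)
  7P = (4, 19)
  8P = (0, 21)
  ... (continuing to 39P)
  39P = O

ord(P) = 39


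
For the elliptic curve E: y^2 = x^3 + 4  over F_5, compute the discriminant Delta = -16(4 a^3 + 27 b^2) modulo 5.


4 a^3 + 27 b^2 = 4*0^3 + 27*4^2 = 0 + 432 = 432
Delta = -16 * (432) = -6912
Delta mod 5 = 3

Delta = 3 (mod 5)


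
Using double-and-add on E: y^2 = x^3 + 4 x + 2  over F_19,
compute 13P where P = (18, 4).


k = 13 = 1101_2 (binary, LSB first: 1011)
Double-and-add from P = (18, 4):
  bit 0 = 1: acc = O + (18, 4) = (18, 4)
  bit 1 = 0: acc unchanged = (18, 4)
  bit 2 = 1: acc = (18, 4) + (1, 8) = (4, 5)
  bit 3 = 1: acc = (4, 5) + (14, 16) = (10, 15)

13P = (10, 15)


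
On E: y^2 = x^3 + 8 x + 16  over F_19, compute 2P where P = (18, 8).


Doubling: s = (3 x1^2 + a) / (2 y1)
s = (3*18^2 + 8) / (2*8) mod 19 = 9
x3 = s^2 - 2 x1 mod 19 = 9^2 - 2*18 = 7
y3 = s (x1 - x3) - y1 mod 19 = 9 * (18 - 7) - 8 = 15

2P = (7, 15)


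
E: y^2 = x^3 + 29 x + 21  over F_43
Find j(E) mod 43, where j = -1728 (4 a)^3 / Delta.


Delta = -16(4 a^3 + 27 b^2) mod 43 = 25
-1728 * (4 a)^3 = -1728 * (4*29)^3 mod 43 = 32
j = 32 * 25^(-1) mod 43 = 3

j = 3 (mod 43)


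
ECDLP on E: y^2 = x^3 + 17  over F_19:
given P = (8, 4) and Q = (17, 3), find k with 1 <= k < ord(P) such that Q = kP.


Enumerate multiples of P until we hit Q = (17, 3):
  1P = (8, 4)
  2P = (9, 10)
  3P = (0, 6)
  4P = (17, 3)
Match found at i = 4.

k = 4


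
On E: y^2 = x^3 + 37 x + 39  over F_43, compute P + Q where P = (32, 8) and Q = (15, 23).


P != Q, so use the chord formula.
s = (y2 - y1) / (x2 - x1) = (15) / (26) mod 43 = 32
x3 = s^2 - x1 - x2 mod 43 = 32^2 - 32 - 15 = 31
y3 = s (x1 - x3) - y1 mod 43 = 32 * (32 - 31) - 8 = 24

P + Q = (31, 24)


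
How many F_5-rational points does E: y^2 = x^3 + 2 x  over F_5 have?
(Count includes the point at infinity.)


For each x in F_5, count y with y^2 = x^3 + 2 x + 0 mod 5:
  x = 0: RHS = 0, y in [0]  -> 1 point(s)
Affine points: 1. Add the point at infinity: total = 2.

#E(F_5) = 2


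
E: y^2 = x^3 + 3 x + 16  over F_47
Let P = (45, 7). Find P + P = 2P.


Doubling: s = (3 x1^2 + a) / (2 y1)
s = (3*45^2 + 3) / (2*7) mod 47 = 38
x3 = s^2 - 2 x1 mod 47 = 38^2 - 2*45 = 38
y3 = s (x1 - x3) - y1 mod 47 = 38 * (45 - 38) - 7 = 24

2P = (38, 24)


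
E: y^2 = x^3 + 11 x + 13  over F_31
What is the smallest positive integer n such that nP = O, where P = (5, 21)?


Compute successive multiples of P until we hit O:
  1P = (5, 21)
  2P = (15, 22)
  3P = (20, 24)
  4P = (11, 15)
  5P = (16, 21)
  6P = (10, 10)
  7P = (1, 26)
  8P = (13, 20)
  ... (continuing to 37P)
  37P = O

ord(P) = 37


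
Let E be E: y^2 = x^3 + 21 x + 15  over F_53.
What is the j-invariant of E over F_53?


Delta = -16(4 a^3 + 27 b^2) mod 53 = 50
-1728 * (4 a)^3 = -1728 * (4*21)^3 mod 53 = 52
j = 52 * 50^(-1) mod 53 = 18

j = 18 (mod 53)


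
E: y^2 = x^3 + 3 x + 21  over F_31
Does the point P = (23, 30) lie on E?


Check whether y^2 = x^3 + 3 x + 21 (mod 31) for (x, y) = (23, 30).
LHS: y^2 = 30^2 mod 31 = 1
RHS: x^3 + 3 x + 21 = 23^3 + 3*23 + 21 mod 31 = 12
LHS != RHS

No, not on the curve


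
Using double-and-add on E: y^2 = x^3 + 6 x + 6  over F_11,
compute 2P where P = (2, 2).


k = 2 = 10_2 (binary, LSB first: 01)
Double-and-add from P = (2, 2):
  bit 0 = 0: acc unchanged = O
  bit 1 = 1: acc = O + (8, 4) = (8, 4)

2P = (8, 4)


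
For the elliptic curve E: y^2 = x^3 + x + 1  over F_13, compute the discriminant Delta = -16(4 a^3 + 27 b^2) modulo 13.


4 a^3 + 27 b^2 = 4*1^3 + 27*1^2 = 4 + 27 = 31
Delta = -16 * (31) = -496
Delta mod 13 = 11

Delta = 11 (mod 13)


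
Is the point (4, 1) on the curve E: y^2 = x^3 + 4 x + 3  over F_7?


Check whether y^2 = x^3 + 4 x + 3 (mod 7) for (x, y) = (4, 1).
LHS: y^2 = 1^2 mod 7 = 1
RHS: x^3 + 4 x + 3 = 4^3 + 4*4 + 3 mod 7 = 6
LHS != RHS

No, not on the curve


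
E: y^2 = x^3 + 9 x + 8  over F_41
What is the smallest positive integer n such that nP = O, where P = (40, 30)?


Compute successive multiples of P until we hit O:
  1P = (40, 30)
  2P = (25, 14)
  3P = (38, 35)
  4P = (0, 34)
  5P = (17, 21)
  6P = (15, 19)
  7P = (35, 5)
  8P = (32, 10)
  ... (continuing to 54P)
  54P = O

ord(P) = 54


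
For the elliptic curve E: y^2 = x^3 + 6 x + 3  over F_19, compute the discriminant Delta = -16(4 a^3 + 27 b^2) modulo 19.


4 a^3 + 27 b^2 = 4*6^3 + 27*3^2 = 864 + 243 = 1107
Delta = -16 * (1107) = -17712
Delta mod 19 = 15

Delta = 15 (mod 19)


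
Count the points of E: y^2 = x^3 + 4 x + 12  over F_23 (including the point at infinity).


For each x in F_23, count y with y^2 = x^3 + 4 x + 12 mod 23:
  x = 0: RHS = 12, y in [9, 14]  -> 2 point(s)
  x = 4: RHS = 0, y in [0]  -> 1 point(s)
  x = 8: RHS = 4, y in [2, 21]  -> 2 point(s)
  x = 9: RHS = 18, y in [8, 15]  -> 2 point(s)
  x = 14: RHS = 6, y in [11, 12]  -> 2 point(s)
  x = 16: RHS = 9, y in [3, 20]  -> 2 point(s)
  x = 17: RHS = 2, y in [5, 18]  -> 2 point(s)
  x = 19: RHS = 1, y in [1, 22]  -> 2 point(s)
Affine points: 15. Add the point at infinity: total = 16.

#E(F_23) = 16


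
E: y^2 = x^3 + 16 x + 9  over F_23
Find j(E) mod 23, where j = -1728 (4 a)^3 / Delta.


Delta = -16(4 a^3 + 27 b^2) mod 23 = 1
-1728 * (4 a)^3 = -1728 * (4*16)^3 mod 23 = 7
j = 7 * 1^(-1) mod 23 = 7

j = 7 (mod 23)


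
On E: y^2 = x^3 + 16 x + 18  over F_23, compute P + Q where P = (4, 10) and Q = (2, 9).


P != Q, so use the chord formula.
s = (y2 - y1) / (x2 - x1) = (22) / (21) mod 23 = 12
x3 = s^2 - x1 - x2 mod 23 = 12^2 - 4 - 2 = 0
y3 = s (x1 - x3) - y1 mod 23 = 12 * (4 - 0) - 10 = 15

P + Q = (0, 15)


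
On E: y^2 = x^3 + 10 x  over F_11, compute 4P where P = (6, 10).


k = 4 = 100_2 (binary, LSB first: 001)
Double-and-add from P = (6, 10):
  bit 0 = 0: acc unchanged = O
  bit 1 = 0: acc unchanged = O
  bit 2 = 1: acc = O + (4, 7) = (4, 7)

4P = (4, 7)


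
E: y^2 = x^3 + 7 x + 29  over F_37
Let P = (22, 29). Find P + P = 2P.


Doubling: s = (3 x1^2 + a) / (2 y1)
s = (3*22^2 + 7) / (2*29) mod 37 = 36
x3 = s^2 - 2 x1 mod 37 = 36^2 - 2*22 = 31
y3 = s (x1 - x3) - y1 mod 37 = 36 * (22 - 31) - 29 = 17

2P = (31, 17)


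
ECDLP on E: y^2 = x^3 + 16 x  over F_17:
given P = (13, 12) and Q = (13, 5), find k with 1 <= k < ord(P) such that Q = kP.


Enumerate multiples of P until we hit Q = (13, 5):
  1P = (13, 12)
  2P = (0, 0)
  3P = (13, 5)
Match found at i = 3.

k = 3


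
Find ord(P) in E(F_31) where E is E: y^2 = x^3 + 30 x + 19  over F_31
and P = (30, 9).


Compute successive multiples of P until we hit O:
  1P = (30, 9)
  2P = (20, 30)
  3P = (13, 8)
  4P = (16, 21)
  5P = (18, 25)
  6P = (2, 26)
  7P = (7, 18)
  8P = (19, 15)
  ... (continuing to 22P)
  22P = O

ord(P) = 22


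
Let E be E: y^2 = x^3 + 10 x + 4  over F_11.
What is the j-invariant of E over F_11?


Delta = -16(4 a^3 + 27 b^2) mod 11 = 5
-1728 * (4 a)^3 = -1728 * (4*10)^3 mod 11 = 9
j = 9 * 5^(-1) mod 11 = 4

j = 4 (mod 11)


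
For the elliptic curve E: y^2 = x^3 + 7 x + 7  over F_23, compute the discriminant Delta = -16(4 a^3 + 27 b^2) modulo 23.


4 a^3 + 27 b^2 = 4*7^3 + 27*7^2 = 1372 + 1323 = 2695
Delta = -16 * (2695) = -43120
Delta mod 23 = 5

Delta = 5 (mod 23)


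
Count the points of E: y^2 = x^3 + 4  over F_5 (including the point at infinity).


For each x in F_5, count y with y^2 = x^3 + 0 x + 4 mod 5:
  x = 0: RHS = 4, y in [2, 3]  -> 2 point(s)
  x = 1: RHS = 0, y in [0]  -> 1 point(s)
  x = 3: RHS = 1, y in [1, 4]  -> 2 point(s)
Affine points: 5. Add the point at infinity: total = 6.

#E(F_5) = 6


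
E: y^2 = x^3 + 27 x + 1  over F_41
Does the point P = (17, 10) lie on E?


Check whether y^2 = x^3 + 27 x + 1 (mod 41) for (x, y) = (17, 10).
LHS: y^2 = 10^2 mod 41 = 18
RHS: x^3 + 27 x + 1 = 17^3 + 27*17 + 1 mod 41 = 2
LHS != RHS

No, not on the curve


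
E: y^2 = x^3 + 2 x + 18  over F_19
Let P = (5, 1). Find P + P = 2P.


Doubling: s = (3 x1^2 + a) / (2 y1)
s = (3*5^2 + 2) / (2*1) mod 19 = 10
x3 = s^2 - 2 x1 mod 19 = 10^2 - 2*5 = 14
y3 = s (x1 - x3) - y1 mod 19 = 10 * (5 - 14) - 1 = 4

2P = (14, 4)


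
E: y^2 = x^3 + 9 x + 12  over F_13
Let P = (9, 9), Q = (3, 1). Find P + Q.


P != Q, so use the chord formula.
s = (y2 - y1) / (x2 - x1) = (5) / (7) mod 13 = 10
x3 = s^2 - x1 - x2 mod 13 = 10^2 - 9 - 3 = 10
y3 = s (x1 - x3) - y1 mod 13 = 10 * (9 - 10) - 9 = 7

P + Q = (10, 7)


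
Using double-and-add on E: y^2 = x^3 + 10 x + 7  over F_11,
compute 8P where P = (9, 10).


k = 8 = 1000_2 (binary, LSB first: 0001)
Double-and-add from P = (9, 10):
  bit 0 = 0: acc unchanged = O
  bit 1 = 0: acc unchanged = O
  bit 2 = 0: acc unchanged = O
  bit 3 = 1: acc = O + (9, 1) = (9, 1)

8P = (9, 1)


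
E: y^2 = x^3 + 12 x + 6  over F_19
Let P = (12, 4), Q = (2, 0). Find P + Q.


P != Q, so use the chord formula.
s = (y2 - y1) / (x2 - x1) = (15) / (9) mod 19 = 8
x3 = s^2 - x1 - x2 mod 19 = 8^2 - 12 - 2 = 12
y3 = s (x1 - x3) - y1 mod 19 = 8 * (12 - 12) - 4 = 15

P + Q = (12, 15)


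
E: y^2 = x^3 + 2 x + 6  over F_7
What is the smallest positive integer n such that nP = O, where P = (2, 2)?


Compute successive multiples of P until we hit O:
  1P = (2, 2)
  2P = (3, 5)
  3P = (4, 6)
  4P = (5, 6)
  5P = (1, 4)
  6P = (1, 3)
  7P = (5, 1)
  8P = (4, 1)
  ... (continuing to 11P)
  11P = O

ord(P) = 11


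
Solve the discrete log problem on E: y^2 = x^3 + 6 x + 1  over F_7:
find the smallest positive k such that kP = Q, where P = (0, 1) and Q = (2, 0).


Enumerate multiples of P until we hit Q = (2, 0):
  1P = (0, 1)
  2P = (2, 0)
Match found at i = 2.

k = 2


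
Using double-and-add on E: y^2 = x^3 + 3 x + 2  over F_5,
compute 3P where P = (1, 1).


k = 3 = 11_2 (binary, LSB first: 11)
Double-and-add from P = (1, 1):
  bit 0 = 1: acc = O + (1, 1) = (1, 1)
  bit 1 = 1: acc = (1, 1) + (2, 1) = (2, 4)

3P = (2, 4)


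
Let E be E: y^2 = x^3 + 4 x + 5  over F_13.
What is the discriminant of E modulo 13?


4 a^3 + 27 b^2 = 4*4^3 + 27*5^2 = 256 + 675 = 931
Delta = -16 * (931) = -14896
Delta mod 13 = 2

Delta = 2 (mod 13)


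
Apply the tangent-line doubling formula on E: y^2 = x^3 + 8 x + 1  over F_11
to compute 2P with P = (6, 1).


Doubling: s = (3 x1^2 + a) / (2 y1)
s = (3*6^2 + 8) / (2*1) mod 11 = 3
x3 = s^2 - 2 x1 mod 11 = 3^2 - 2*6 = 8
y3 = s (x1 - x3) - y1 mod 11 = 3 * (6 - 8) - 1 = 4

2P = (8, 4)


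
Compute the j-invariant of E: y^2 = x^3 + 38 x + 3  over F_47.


Delta = -16(4 a^3 + 27 b^2) mod 47 = 45
-1728 * (4 a)^3 = -1728 * (4*38)^3 mod 47 = 24
j = 24 * 45^(-1) mod 47 = 35

j = 35 (mod 47)


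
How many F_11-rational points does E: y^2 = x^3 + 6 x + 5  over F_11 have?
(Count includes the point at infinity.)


For each x in F_11, count y with y^2 = x^3 + 6 x + 5 mod 11:
  x = 0: RHS = 5, y in [4, 7]  -> 2 point(s)
  x = 1: RHS = 1, y in [1, 10]  -> 2 point(s)
  x = 2: RHS = 3, y in [5, 6]  -> 2 point(s)
  x = 4: RHS = 5, y in [4, 7]  -> 2 point(s)
  x = 6: RHS = 4, y in [2, 9]  -> 2 point(s)
  x = 7: RHS = 5, y in [4, 7]  -> 2 point(s)
  x = 8: RHS = 4, y in [2, 9]  -> 2 point(s)
  x = 10: RHS = 9, y in [3, 8]  -> 2 point(s)
Affine points: 16. Add the point at infinity: total = 17.

#E(F_11) = 17


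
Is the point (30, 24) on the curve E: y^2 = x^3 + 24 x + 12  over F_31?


Check whether y^2 = x^3 + 24 x + 12 (mod 31) for (x, y) = (30, 24).
LHS: y^2 = 24^2 mod 31 = 18
RHS: x^3 + 24 x + 12 = 30^3 + 24*30 + 12 mod 31 = 18
LHS = RHS

Yes, on the curve


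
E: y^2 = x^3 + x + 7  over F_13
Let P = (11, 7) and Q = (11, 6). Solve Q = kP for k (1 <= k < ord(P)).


Enumerate multiples of P until we hit Q = (11, 6):
  1P = (11, 7)
  2P = (4, 6)
  3P = (2, 11)
  4P = (1, 3)
  5P = (10, 9)
  6P = (9, 2)
  7P = (9, 11)
  8P = (10, 4)
  9P = (1, 10)
  10P = (2, 2)
  11P = (4, 7)
  12P = (11, 6)
Match found at i = 12.

k = 12


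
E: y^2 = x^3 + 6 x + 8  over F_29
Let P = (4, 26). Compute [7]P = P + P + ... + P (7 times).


k = 7 = 111_2 (binary, LSB first: 111)
Double-and-add from P = (4, 26):
  bit 0 = 1: acc = O + (4, 26) = (4, 26)
  bit 1 = 1: acc = (4, 26) + (15, 15) = (11, 10)
  bit 2 = 1: acc = (11, 10) + (21, 17) = (3, 13)

7P = (3, 13)


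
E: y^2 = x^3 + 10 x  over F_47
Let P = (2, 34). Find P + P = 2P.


Doubling: s = (3 x1^2 + a) / (2 y1)
s = (3*2^2 + 10) / (2*34) mod 47 = 10
x3 = s^2 - 2 x1 mod 47 = 10^2 - 2*2 = 2
y3 = s (x1 - x3) - y1 mod 47 = 10 * (2 - 2) - 34 = 13

2P = (2, 13)


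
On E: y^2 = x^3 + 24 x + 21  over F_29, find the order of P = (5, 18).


Compute successive multiples of P until we hit O:
  1P = (5, 18)
  2P = (3, 2)
  3P = (27, 9)
  4P = (17, 8)
  5P = (23, 26)
  6P = (8, 0)
  7P = (23, 3)
  8P = (17, 21)
  ... (continuing to 12P)
  12P = O

ord(P) = 12


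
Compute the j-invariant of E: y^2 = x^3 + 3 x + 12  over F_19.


Delta = -16(4 a^3 + 27 b^2) mod 19 = 18
-1728 * (4 a)^3 = -1728 * (4*3)^3 mod 19 = 18
j = 18 * 18^(-1) mod 19 = 1

j = 1 (mod 19)


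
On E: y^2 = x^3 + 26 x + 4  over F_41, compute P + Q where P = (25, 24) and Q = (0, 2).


P != Q, so use the chord formula.
s = (y2 - y1) / (x2 - x1) = (19) / (16) mod 41 = 14
x3 = s^2 - x1 - x2 mod 41 = 14^2 - 25 - 0 = 7
y3 = s (x1 - x3) - y1 mod 41 = 14 * (25 - 7) - 24 = 23

P + Q = (7, 23)


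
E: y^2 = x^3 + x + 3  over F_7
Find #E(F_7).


For each x in F_7, count y with y^2 = x^3 + 1 x + 3 mod 7:
  x = 4: RHS = 1, y in [1, 6]  -> 2 point(s)
  x = 5: RHS = 0, y in [0]  -> 1 point(s)
  x = 6: RHS = 1, y in [1, 6]  -> 2 point(s)
Affine points: 5. Add the point at infinity: total = 6.

#E(F_7) = 6


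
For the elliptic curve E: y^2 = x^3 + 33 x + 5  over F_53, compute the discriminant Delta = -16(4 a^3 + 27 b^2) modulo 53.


4 a^3 + 27 b^2 = 4*33^3 + 27*5^2 = 143748 + 675 = 144423
Delta = -16 * (144423) = -2310768
Delta mod 53 = 32

Delta = 32 (mod 53)


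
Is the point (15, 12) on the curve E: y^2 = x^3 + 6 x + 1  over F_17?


Check whether y^2 = x^3 + 6 x + 1 (mod 17) for (x, y) = (15, 12).
LHS: y^2 = 12^2 mod 17 = 8
RHS: x^3 + 6 x + 1 = 15^3 + 6*15 + 1 mod 17 = 15
LHS != RHS

No, not on the curve


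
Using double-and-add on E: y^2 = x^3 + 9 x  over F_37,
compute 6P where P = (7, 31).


k = 6 = 110_2 (binary, LSB first: 011)
Double-and-add from P = (7, 31):
  bit 0 = 0: acc unchanged = O
  bit 1 = 1: acc = O + (7, 6) = (7, 6)
  bit 2 = 1: acc = (7, 6) + (7, 31) = O

6P = O


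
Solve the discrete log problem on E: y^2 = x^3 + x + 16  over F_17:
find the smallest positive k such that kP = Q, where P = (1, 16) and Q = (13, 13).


Enumerate multiples of P until we hit Q = (13, 13):
  1P = (1, 16)
  2P = (2, 3)
  3P = (13, 4)
  4P = (4, 4)
  5P = (11, 7)
  6P = (7, 3)
  7P = (0, 13)
  8P = (8, 14)
  9P = (6, 0)
  10P = (8, 3)
  11P = (0, 4)
  12P = (7, 14)
  13P = (11, 10)
  14P = (4, 13)
  15P = (13, 13)
Match found at i = 15.

k = 15


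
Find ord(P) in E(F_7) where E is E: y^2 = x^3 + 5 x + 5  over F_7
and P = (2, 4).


Compute successive multiples of P until we hit O:
  1P = (2, 4)
  2P = (5, 1)
  3P = (1, 2)
  4P = (1, 5)
  5P = (5, 6)
  6P = (2, 3)
  7P = O

ord(P) = 7


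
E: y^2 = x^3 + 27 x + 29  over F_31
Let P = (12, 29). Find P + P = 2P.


Doubling: s = (3 x1^2 + a) / (2 y1)
s = (3*12^2 + 27) / (2*29) mod 31 = 17
x3 = s^2 - 2 x1 mod 31 = 17^2 - 2*12 = 17
y3 = s (x1 - x3) - y1 mod 31 = 17 * (12 - 17) - 29 = 10

2P = (17, 10)


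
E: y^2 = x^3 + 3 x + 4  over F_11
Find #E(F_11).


For each x in F_11, count y with y^2 = x^3 + 3 x + 4 mod 11:
  x = 0: RHS = 4, y in [2, 9]  -> 2 point(s)
  x = 4: RHS = 3, y in [5, 6]  -> 2 point(s)
  x = 5: RHS = 1, y in [1, 10]  -> 2 point(s)
  x = 7: RHS = 5, y in [4, 7]  -> 2 point(s)
  x = 8: RHS = 1, y in [1, 10]  -> 2 point(s)
  x = 9: RHS = 1, y in [1, 10]  -> 2 point(s)
  x = 10: RHS = 0, y in [0]  -> 1 point(s)
Affine points: 13. Add the point at infinity: total = 14.

#E(F_11) = 14


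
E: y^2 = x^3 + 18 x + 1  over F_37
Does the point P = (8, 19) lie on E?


Check whether y^2 = x^3 + 18 x + 1 (mod 37) for (x, y) = (8, 19).
LHS: y^2 = 19^2 mod 37 = 28
RHS: x^3 + 18 x + 1 = 8^3 + 18*8 + 1 mod 37 = 28
LHS = RHS

Yes, on the curve


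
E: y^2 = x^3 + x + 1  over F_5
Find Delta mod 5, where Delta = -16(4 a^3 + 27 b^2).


4 a^3 + 27 b^2 = 4*1^3 + 27*1^2 = 4 + 27 = 31
Delta = -16 * (31) = -496
Delta mod 5 = 4

Delta = 4 (mod 5)


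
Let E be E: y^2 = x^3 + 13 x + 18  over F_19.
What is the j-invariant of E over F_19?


Delta = -16(4 a^3 + 27 b^2) mod 19 = 16
-1728 * (4 a)^3 = -1728 * (4*13)^3 mod 19 = 8
j = 8 * 16^(-1) mod 19 = 10

j = 10 (mod 19)


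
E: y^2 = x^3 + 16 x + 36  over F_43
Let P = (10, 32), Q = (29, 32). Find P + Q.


P != Q, so use the chord formula.
s = (y2 - y1) / (x2 - x1) = (0) / (19) mod 43 = 0
x3 = s^2 - x1 - x2 mod 43 = 0^2 - 10 - 29 = 4
y3 = s (x1 - x3) - y1 mod 43 = 0 * (10 - 4) - 32 = 11

P + Q = (4, 11)


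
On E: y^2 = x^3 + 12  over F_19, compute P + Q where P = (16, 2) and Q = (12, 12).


P != Q, so use the chord formula.
s = (y2 - y1) / (x2 - x1) = (10) / (15) mod 19 = 7
x3 = s^2 - x1 - x2 mod 19 = 7^2 - 16 - 12 = 2
y3 = s (x1 - x3) - y1 mod 19 = 7 * (16 - 2) - 2 = 1

P + Q = (2, 1)


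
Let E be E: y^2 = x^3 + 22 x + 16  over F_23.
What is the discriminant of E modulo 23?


4 a^3 + 27 b^2 = 4*22^3 + 27*16^2 = 42592 + 6912 = 49504
Delta = -16 * (49504) = -792064
Delta mod 23 = 10

Delta = 10 (mod 23)


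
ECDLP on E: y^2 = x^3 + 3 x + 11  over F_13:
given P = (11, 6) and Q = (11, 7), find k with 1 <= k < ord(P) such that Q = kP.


Enumerate multiples of P until we hit Q = (11, 7):
  1P = (11, 6)
  2P = (8, 1)
  3P = (4, 10)
  4P = (10, 12)
  5P = (2, 5)
  6P = (9, 0)
  7P = (2, 8)
  8P = (10, 1)
  9P = (4, 3)
  10P = (8, 12)
  11P = (11, 7)
Match found at i = 11.

k = 11


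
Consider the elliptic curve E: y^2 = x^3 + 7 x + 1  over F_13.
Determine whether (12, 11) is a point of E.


Check whether y^2 = x^3 + 7 x + 1 (mod 13) for (x, y) = (12, 11).
LHS: y^2 = 11^2 mod 13 = 4
RHS: x^3 + 7 x + 1 = 12^3 + 7*12 + 1 mod 13 = 6
LHS != RHS

No, not on the curve


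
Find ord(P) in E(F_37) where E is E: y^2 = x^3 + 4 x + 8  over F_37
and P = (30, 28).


Compute successive multiples of P until we hit O:
  1P = (30, 28)
  2P = (13, 0)
  3P = (30, 9)
  4P = O

ord(P) = 4


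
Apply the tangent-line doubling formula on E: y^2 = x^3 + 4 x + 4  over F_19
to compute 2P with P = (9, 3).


Doubling: s = (3 x1^2 + a) / (2 y1)
s = (3*9^2 + 4) / (2*3) mod 19 = 0
x3 = s^2 - 2 x1 mod 19 = 0^2 - 2*9 = 1
y3 = s (x1 - x3) - y1 mod 19 = 0 * (9 - 1) - 3 = 16

2P = (1, 16)


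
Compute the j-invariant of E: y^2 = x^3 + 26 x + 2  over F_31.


Delta = -16(4 a^3 + 27 b^2) mod 31 = 10
-1728 * (4 a)^3 = -1728 * (4*26)^3 mod 31 = 15
j = 15 * 10^(-1) mod 31 = 17

j = 17 (mod 31)


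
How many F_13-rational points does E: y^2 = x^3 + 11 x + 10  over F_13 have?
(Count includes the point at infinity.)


For each x in F_13, count y with y^2 = x^3 + 11 x + 10 mod 13:
  x = 0: RHS = 10, y in [6, 7]  -> 2 point(s)
  x = 1: RHS = 9, y in [3, 10]  -> 2 point(s)
  x = 2: RHS = 1, y in [1, 12]  -> 2 point(s)
  x = 4: RHS = 1, y in [1, 12]  -> 2 point(s)
  x = 7: RHS = 1, y in [1, 12]  -> 2 point(s)
  x = 8: RHS = 12, y in [5, 8]  -> 2 point(s)
Affine points: 12. Add the point at infinity: total = 13.

#E(F_13) = 13


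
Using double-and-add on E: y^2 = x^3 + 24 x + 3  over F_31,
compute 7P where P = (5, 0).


k = 7 = 111_2 (binary, LSB first: 111)
Double-and-add from P = (5, 0):
  bit 0 = 1: acc = O + (5, 0) = (5, 0)
  bit 1 = 1: acc = (5, 0) + O = (5, 0)
  bit 2 = 1: acc = (5, 0) + O = (5, 0)

7P = (5, 0)


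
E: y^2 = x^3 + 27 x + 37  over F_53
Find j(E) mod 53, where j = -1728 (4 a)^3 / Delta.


Delta = -16(4 a^3 + 27 b^2) mod 53 = 11
-1728 * (4 a)^3 = -1728 * (4*27)^3 mod 53 = 9
j = 9 * 11^(-1) mod 53 = 49

j = 49 (mod 53)


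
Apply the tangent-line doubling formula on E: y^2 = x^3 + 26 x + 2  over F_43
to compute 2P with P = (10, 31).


Doubling: s = (3 x1^2 + a) / (2 y1)
s = (3*10^2 + 26) / (2*31) mod 43 = 33
x3 = s^2 - 2 x1 mod 43 = 33^2 - 2*10 = 37
y3 = s (x1 - x3) - y1 mod 43 = 33 * (10 - 37) - 31 = 24

2P = (37, 24)


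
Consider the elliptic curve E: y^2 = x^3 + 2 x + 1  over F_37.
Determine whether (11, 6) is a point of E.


Check whether y^2 = x^3 + 2 x + 1 (mod 37) for (x, y) = (11, 6).
LHS: y^2 = 6^2 mod 37 = 36
RHS: x^3 + 2 x + 1 = 11^3 + 2*11 + 1 mod 37 = 22
LHS != RHS

No, not on the curve


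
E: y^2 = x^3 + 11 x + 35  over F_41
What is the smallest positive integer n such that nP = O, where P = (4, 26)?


Compute successive multiples of P until we hit O:
  1P = (4, 26)
  2P = (35, 9)
  3P = (34, 5)
  4P = (8, 26)
  5P = (29, 15)
  6P = (16, 17)
  7P = (19, 16)
  8P = (23, 14)
  ... (continuing to 47P)
  47P = O

ord(P) = 47


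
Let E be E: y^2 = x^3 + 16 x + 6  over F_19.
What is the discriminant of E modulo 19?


4 a^3 + 27 b^2 = 4*16^3 + 27*6^2 = 16384 + 972 = 17356
Delta = -16 * (17356) = -277696
Delta mod 19 = 8

Delta = 8 (mod 19)


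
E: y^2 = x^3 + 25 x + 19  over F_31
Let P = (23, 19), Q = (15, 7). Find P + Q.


P != Q, so use the chord formula.
s = (y2 - y1) / (x2 - x1) = (19) / (23) mod 31 = 17
x3 = s^2 - x1 - x2 mod 31 = 17^2 - 23 - 15 = 3
y3 = s (x1 - x3) - y1 mod 31 = 17 * (23 - 3) - 19 = 11

P + Q = (3, 11)


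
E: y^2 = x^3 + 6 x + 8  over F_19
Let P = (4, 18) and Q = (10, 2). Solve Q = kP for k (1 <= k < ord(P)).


Enumerate multiples of P until we hit Q = (10, 2):
  1P = (4, 18)
  2P = (18, 18)
  3P = (16, 1)
  4P = (8, 13)
  5P = (5, 7)
  6P = (17, 11)
  7P = (2, 16)
  8P = (14, 10)
  9P = (10, 2)
Match found at i = 9.

k = 9


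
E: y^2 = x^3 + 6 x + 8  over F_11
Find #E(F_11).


For each x in F_11, count y with y^2 = x^3 + 6 x + 8 mod 11:
  x = 1: RHS = 4, y in [2, 9]  -> 2 point(s)
  x = 3: RHS = 9, y in [3, 8]  -> 2 point(s)
  x = 5: RHS = 9, y in [3, 8]  -> 2 point(s)
  x = 10: RHS = 1, y in [1, 10]  -> 2 point(s)
Affine points: 8. Add the point at infinity: total = 9.

#E(F_11) = 9


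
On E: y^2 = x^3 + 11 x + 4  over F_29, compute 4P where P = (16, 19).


k = 4 = 100_2 (binary, LSB first: 001)
Double-and-add from P = (16, 19):
  bit 0 = 0: acc unchanged = O
  bit 1 = 0: acc unchanged = O
  bit 2 = 1: acc = O + (1, 25) = (1, 25)

4P = (1, 25)


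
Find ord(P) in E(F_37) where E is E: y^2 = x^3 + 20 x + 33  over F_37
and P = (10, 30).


Compute successive multiples of P until we hit O:
  1P = (10, 30)
  2P = (29, 29)
  3P = (2, 28)
  4P = (32, 20)
  5P = (16, 3)
  6P = (22, 24)
  7P = (33, 0)
  8P = (22, 13)
  ... (continuing to 14P)
  14P = O

ord(P) = 14


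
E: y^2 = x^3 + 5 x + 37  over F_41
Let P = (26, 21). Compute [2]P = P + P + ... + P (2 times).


k = 2 = 10_2 (binary, LSB first: 01)
Double-and-add from P = (26, 21):
  bit 0 = 0: acc unchanged = O
  bit 1 = 1: acc = O + (32, 40) = (32, 40)

2P = (32, 40)


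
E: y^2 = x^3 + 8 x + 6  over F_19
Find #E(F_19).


For each x in F_19, count y with y^2 = x^3 + 8 x + 6 mod 19:
  x = 0: RHS = 6, y in [5, 14]  -> 2 point(s)
  x = 2: RHS = 11, y in [7, 12]  -> 2 point(s)
  x = 3: RHS = 0, y in [0]  -> 1 point(s)
  x = 4: RHS = 7, y in [8, 11]  -> 2 point(s)
  x = 5: RHS = 0, y in [0]  -> 1 point(s)
  x = 6: RHS = 4, y in [2, 17]  -> 2 point(s)
  x = 7: RHS = 6, y in [5, 14]  -> 2 point(s)
  x = 9: RHS = 9, y in [3, 16]  -> 2 point(s)
  x = 11: RHS = 0, y in [0]  -> 1 point(s)
  x = 12: RHS = 6, y in [5, 14]  -> 2 point(s)
  x = 15: RHS = 5, y in [9, 10]  -> 2 point(s)
  x = 17: RHS = 1, y in [1, 18]  -> 2 point(s)
  x = 18: RHS = 16, y in [4, 15]  -> 2 point(s)
Affine points: 23. Add the point at infinity: total = 24.

#E(F_19) = 24


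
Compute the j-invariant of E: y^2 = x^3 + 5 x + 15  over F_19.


Delta = -16(4 a^3 + 27 b^2) mod 19 = 3
-1728 * (4 a)^3 = -1728 * (4*5)^3 mod 19 = 1
j = 1 * 3^(-1) mod 19 = 13

j = 13 (mod 19)


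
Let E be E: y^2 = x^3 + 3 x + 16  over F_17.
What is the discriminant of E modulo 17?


4 a^3 + 27 b^2 = 4*3^3 + 27*16^2 = 108 + 6912 = 7020
Delta = -16 * (7020) = -112320
Delta mod 17 = 16

Delta = 16 (mod 17)


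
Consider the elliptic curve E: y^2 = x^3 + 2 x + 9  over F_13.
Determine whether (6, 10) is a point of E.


Check whether y^2 = x^3 + 2 x + 9 (mod 13) for (x, y) = (6, 10).
LHS: y^2 = 10^2 mod 13 = 9
RHS: x^3 + 2 x + 9 = 6^3 + 2*6 + 9 mod 13 = 3
LHS != RHS

No, not on the curve


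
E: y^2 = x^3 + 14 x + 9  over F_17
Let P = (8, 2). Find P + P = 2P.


Doubling: s = (3 x1^2 + a) / (2 y1)
s = (3*8^2 + 14) / (2*2) mod 17 = 9
x3 = s^2 - 2 x1 mod 17 = 9^2 - 2*8 = 14
y3 = s (x1 - x3) - y1 mod 17 = 9 * (8 - 14) - 2 = 12

2P = (14, 12)


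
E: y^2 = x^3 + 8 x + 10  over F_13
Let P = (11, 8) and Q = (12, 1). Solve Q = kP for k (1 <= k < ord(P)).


Enumerate multiples of P until we hit Q = (12, 1):
  1P = (11, 8)
  2P = (8, 12)
  3P = (3, 3)
  4P = (0, 7)
  5P = (12, 12)
  6P = (6, 12)
  7P = (6, 1)
  8P = (12, 1)
Match found at i = 8.

k = 8


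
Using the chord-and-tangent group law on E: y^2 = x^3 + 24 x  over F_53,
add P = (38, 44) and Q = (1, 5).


P != Q, so use the chord formula.
s = (y2 - y1) / (x2 - x1) = (14) / (16) mod 53 = 34
x3 = s^2 - x1 - x2 mod 53 = 34^2 - 38 - 1 = 4
y3 = s (x1 - x3) - y1 mod 53 = 34 * (38 - 4) - 44 = 52

P + Q = (4, 52)


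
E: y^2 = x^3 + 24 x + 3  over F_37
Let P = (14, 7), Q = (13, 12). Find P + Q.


P != Q, so use the chord formula.
s = (y2 - y1) / (x2 - x1) = (5) / (36) mod 37 = 32
x3 = s^2 - x1 - x2 mod 37 = 32^2 - 14 - 13 = 35
y3 = s (x1 - x3) - y1 mod 37 = 32 * (14 - 35) - 7 = 24

P + Q = (35, 24)


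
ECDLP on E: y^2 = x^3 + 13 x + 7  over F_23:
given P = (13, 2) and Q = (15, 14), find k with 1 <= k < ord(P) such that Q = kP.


Enumerate multiples of P until we hit Q = (15, 14):
  1P = (13, 2)
  2P = (15, 14)
Match found at i = 2.

k = 2


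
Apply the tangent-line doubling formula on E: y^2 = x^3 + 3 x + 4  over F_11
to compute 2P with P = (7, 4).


Doubling: s = (3 x1^2 + a) / (2 y1)
s = (3*7^2 + 3) / (2*4) mod 11 = 5
x3 = s^2 - 2 x1 mod 11 = 5^2 - 2*7 = 0
y3 = s (x1 - x3) - y1 mod 11 = 5 * (7 - 0) - 4 = 9

2P = (0, 9)


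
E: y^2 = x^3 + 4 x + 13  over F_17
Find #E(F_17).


For each x in F_17, count y with y^2 = x^3 + 4 x + 13 mod 17:
  x = 0: RHS = 13, y in [8, 9]  -> 2 point(s)
  x = 1: RHS = 1, y in [1, 16]  -> 2 point(s)
  x = 3: RHS = 1, y in [1, 16]  -> 2 point(s)
  x = 4: RHS = 8, y in [5, 12]  -> 2 point(s)
  x = 6: RHS = 15, y in [7, 10]  -> 2 point(s)
  x = 8: RHS = 13, y in [8, 9]  -> 2 point(s)
  x = 9: RHS = 13, y in [8, 9]  -> 2 point(s)
  x = 10: RHS = 16, y in [4, 13]  -> 2 point(s)
  x = 12: RHS = 4, y in [2, 15]  -> 2 point(s)
  x = 13: RHS = 1, y in [1, 16]  -> 2 point(s)
  x = 14: RHS = 8, y in [5, 12]  -> 2 point(s)
  x = 16: RHS = 8, y in [5, 12]  -> 2 point(s)
Affine points: 24. Add the point at infinity: total = 25.

#E(F_17) = 25


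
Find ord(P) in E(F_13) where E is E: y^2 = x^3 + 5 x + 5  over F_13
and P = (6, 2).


Compute successive multiples of P until we hit O:
  1P = (6, 2)
  2P = (2, 7)
  3P = (9, 5)
  4P = (12, 5)
  5P = (5, 5)
  6P = (11, 0)
  7P = (5, 8)
  8P = (12, 8)
  ... (continuing to 12P)
  12P = O

ord(P) = 12
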